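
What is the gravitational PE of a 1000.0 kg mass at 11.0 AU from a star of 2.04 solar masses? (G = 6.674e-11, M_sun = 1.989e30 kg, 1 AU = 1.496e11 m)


M = 2.04 * 1.989e30 kg = 4.05756e+30 kg; r = 11.0 AU * 1.496e11 m/AU = 1.6456e+12 m. U = -GM*m/r = -(6.674e-11 * 4.05756e+30 * 1000.0) / 1.6456e+12 = -1.646e+11

-1.646e+11 J


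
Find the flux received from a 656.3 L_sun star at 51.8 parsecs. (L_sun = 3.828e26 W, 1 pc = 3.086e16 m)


F = L / (4*pi*d^2) = 2.512e+29 / (4*pi*(1.599e+18)^2) = 7.824e-09

7.824e-09 W/m^2


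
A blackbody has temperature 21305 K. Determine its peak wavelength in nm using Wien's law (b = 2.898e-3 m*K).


lam_max = b / T = 2.898e-3 / 21305 = 1.360e-07 m = 136.0244 nm

136.0244 nm


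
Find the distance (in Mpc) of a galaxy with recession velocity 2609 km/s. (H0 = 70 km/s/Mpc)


d = v / H0 = 2609 / 70 = 37.2714

37.2714 Mpc


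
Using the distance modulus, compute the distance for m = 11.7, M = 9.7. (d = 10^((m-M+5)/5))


d = 10^((m - M + 5)/5) = 10^((11.7 - 9.7 + 5)/5) = 25.1189

25.1189 pc


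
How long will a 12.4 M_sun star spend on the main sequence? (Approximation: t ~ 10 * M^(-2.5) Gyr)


t = 10 * M^(-2.5) = 10 * 12.4^(-2.5) = 0.0185

0.0185 Gyr


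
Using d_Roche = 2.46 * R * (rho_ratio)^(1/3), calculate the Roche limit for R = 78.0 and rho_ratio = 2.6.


d_Roche = 2.46 * 78.0 * 2.6^(1/3) = 263.8482

263.8482


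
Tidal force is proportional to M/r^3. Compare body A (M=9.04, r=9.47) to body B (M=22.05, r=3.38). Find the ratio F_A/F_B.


Ratio = (M1/r1^3) / (M2/r2^3) = (9.04/9.47^3) / (22.05/3.38^3) = 0.0186

0.0186


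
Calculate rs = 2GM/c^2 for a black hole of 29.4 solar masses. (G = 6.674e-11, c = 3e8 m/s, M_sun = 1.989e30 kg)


M = 29.4 * 1.989e30 kg = 5.84766e+31 kg. rs = 2GM/c^2 = 2 * 6.674e-11 * 5.84766e+31 / (3e8)^2 = 86727.2952

86727.2952 m


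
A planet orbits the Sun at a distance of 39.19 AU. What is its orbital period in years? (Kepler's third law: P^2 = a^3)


P = a^(3/2) = 39.19^1.5 = 245.3369

245.3369 years


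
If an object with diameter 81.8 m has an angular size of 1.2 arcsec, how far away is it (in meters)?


D = size / theta_rad, theta_rad = 1.2 * pi/(180*3600) = 5.818e-06, D = 1.406e+07

1.406e+07 m


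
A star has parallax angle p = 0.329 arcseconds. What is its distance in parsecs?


d = 1/p = 1/0.329 = 3.0395

3.0395 pc


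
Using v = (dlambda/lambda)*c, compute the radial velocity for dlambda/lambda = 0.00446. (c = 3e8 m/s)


v = (dlambda/lambda) * c = 0.00446 * 3e8 = 1.338e+06

1.338e+06 m/s


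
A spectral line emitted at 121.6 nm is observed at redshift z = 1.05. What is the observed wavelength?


lam_obs = lam_emit * (1 + z) = 121.6 * (1 + 1.05) = 249.28

249.28 nm


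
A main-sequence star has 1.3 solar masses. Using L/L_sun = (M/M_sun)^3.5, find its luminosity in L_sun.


L/L_sun = (M/M_sun)^3.5 = 1.3^3.5 = 2.505

2.505 L_sun


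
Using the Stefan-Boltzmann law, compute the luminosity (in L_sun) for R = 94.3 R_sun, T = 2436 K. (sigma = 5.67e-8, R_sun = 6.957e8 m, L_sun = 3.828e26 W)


R = 94.3 * 6.957e8 m = 6.560451e+10 m. L = 4*pi*R^2*sigma*T^4 = 4*pi*(6.560451e+10)^2 * 5.67e-8 * 2436^4 = 1.079864964e+29 W. L/L_sun = 1.079864964e+29 / 3.828e26 = 282.0964

282.0964 L_sun


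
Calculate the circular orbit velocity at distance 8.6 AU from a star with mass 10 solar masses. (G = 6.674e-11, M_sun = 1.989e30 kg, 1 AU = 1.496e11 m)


v = sqrt(GM/r) = sqrt(6.674e-11 * 1.989e+31 / 1.287e+12) = 32121.4743

32121.4743 m/s


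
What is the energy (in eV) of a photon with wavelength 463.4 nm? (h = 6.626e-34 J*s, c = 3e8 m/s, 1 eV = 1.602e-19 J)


E = hc/lambda = 6.626e-34 * 3e8 / 4.634e-07 = 4.290e-19 J = 2.6777 eV

2.6777 eV


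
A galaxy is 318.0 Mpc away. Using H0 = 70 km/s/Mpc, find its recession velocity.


v = H0 * d = 70 * 318.0 = 22260.0

22260.0 km/s


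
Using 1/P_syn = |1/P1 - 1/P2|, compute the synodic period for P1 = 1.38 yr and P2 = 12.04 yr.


1/P_syn = |1/P1 - 1/P2| = |1/1.38 - 1/12.04| => P_syn = 1.5586

1.5586 years


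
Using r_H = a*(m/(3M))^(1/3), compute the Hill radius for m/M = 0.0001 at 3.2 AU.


r_H = a * (m/3M)^(1/3) = 3.2 * (0.0001/3)^(1/3) = 0.103

0.103 AU


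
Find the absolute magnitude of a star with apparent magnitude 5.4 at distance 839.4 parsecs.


M = m - 5*log10(d) + 5 = 5.4 - 5*log10(839.4) + 5 = -4.2198

-4.2198


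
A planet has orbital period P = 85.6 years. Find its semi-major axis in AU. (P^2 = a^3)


a = P^(2/3) = 85.6^(2/3) = 19.423

19.423 AU


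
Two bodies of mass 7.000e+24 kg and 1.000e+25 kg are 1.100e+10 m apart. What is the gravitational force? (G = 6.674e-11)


F = G*m1*m2/r^2 = 6.674e-11 * 7.000e+24 * 1.000e+25 / (1.100e+10)^2 = 6.674e-11 * 7.000e+49 / 1.210e+20 = 3.861e+19

3.861e+19 N


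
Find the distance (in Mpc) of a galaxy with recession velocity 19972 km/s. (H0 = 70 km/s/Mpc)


d = v / H0 = 19972 / 70 = 285.3143

285.3143 Mpc


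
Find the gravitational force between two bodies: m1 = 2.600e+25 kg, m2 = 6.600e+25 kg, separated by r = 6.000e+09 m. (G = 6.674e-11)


F = G*m1*m2/r^2 = 6.674e-11 * 2.600e+25 * 6.600e+25 / (6.000e+09)^2 = 6.674e-11 * 1.716e+51 / 3.600e+19 = 3.181e+21

3.181e+21 N


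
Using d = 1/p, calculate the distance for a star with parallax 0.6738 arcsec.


d = 1/p = 1/0.6738 = 1.4841

1.4841 pc


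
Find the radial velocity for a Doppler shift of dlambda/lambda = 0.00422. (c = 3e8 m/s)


v = (dlambda/lambda) * c = 0.00422 * 3e8 = 1.266e+06

1.266e+06 m/s


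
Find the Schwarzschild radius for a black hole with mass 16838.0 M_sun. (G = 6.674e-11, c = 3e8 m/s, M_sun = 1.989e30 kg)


M = 16838.0 * 1.989e30 kg = 3.3490782e+34 kg. rs = 2GM/c^2 = 2 * 6.674e-11 * 3.3490782e+34 / (3e8)^2 = 4.967e+07

4.967e+07 m


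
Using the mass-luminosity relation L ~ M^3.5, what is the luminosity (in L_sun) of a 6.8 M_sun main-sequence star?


L/L_sun = (M/M_sun)^3.5 = 6.8^3.5 = 819.9383

819.9383 L_sun


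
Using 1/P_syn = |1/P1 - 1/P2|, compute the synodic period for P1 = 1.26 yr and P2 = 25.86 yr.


1/P_syn = |1/P1 - 1/P2| = |1/1.26 - 1/25.86| => P_syn = 1.3245

1.3245 years


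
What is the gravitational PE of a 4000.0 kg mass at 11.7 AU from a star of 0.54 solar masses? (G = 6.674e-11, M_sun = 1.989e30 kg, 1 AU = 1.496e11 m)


M = 0.54 * 1.989e30 kg = 1.07406e+30 kg; r = 11.7 AU * 1.496e11 m/AU = 1.75032e+12 m. U = -GM*m/r = -(6.674e-11 * 1.07406e+30 * 4000.0) / 1.75032e+12 = -1.638e+11

-1.638e+11 J


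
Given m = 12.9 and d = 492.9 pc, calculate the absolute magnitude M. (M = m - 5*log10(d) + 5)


M = m - 5*log10(d) + 5 = 12.9 - 5*log10(492.9) + 5 = 4.4362

4.4362


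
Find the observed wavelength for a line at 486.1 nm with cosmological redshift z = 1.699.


lam_obs = lam_emit * (1 + z) = 486.1 * (1 + 1.699) = 1311.9839

1311.9839 nm


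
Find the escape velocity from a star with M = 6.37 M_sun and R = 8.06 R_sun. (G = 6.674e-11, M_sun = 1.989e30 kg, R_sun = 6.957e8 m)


M = 6.37 * 1.989e30 kg = 1.266993e+31 kg; R = 8.06 * 6.957e8 m = 5.607342e+09 m. v_esc = sqrt(2GM/R) = sqrt(2 * 6.674e-11 * 1.266993e+31 / 5.607342e+09) = 549182.4929

549182.4929 m/s


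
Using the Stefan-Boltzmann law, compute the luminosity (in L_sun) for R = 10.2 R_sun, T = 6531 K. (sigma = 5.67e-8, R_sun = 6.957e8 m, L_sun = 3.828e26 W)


R = 10.2 * 6.957e8 m = 7.09614e+09 m. L = 4*pi*R^2*sigma*T^4 = 4*pi*(7.09614e+09)^2 * 5.67e-8 * 6531^4 = 6.527637192e+28 W. L/L_sun = 6.527637192e+28 / 3.828e26 = 170.5234

170.5234 L_sun


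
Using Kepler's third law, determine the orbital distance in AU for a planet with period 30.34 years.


a = P^(2/3) = 30.34^(2/3) = 9.7277

9.7277 AU


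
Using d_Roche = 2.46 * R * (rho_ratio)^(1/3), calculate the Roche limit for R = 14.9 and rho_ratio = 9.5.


d_Roche = 2.46 * 14.9 * 9.5^(1/3) = 77.6299

77.6299


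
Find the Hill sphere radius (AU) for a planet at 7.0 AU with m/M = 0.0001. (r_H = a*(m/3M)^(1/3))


r_H = a * (m/3M)^(1/3) = 7.0 * (0.0001/3)^(1/3) = 0.2253

0.2253 AU


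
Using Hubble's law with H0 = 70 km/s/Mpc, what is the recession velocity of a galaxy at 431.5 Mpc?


v = H0 * d = 70 * 431.5 = 30205.0

30205.0 km/s


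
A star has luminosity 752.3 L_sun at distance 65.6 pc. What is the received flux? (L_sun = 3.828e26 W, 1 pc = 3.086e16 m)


F = L / (4*pi*d^2) = 2.880e+29 / (4*pi*(2.024e+18)^2) = 5.592e-09

5.592e-09 W/m^2


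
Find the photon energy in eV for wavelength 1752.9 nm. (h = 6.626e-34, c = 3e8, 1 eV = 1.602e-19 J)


E = hc/lambda = 6.626e-34 * 3e8 / 1.753e-06 = 1.134e-19 J = 0.7079 eV

0.7079 eV


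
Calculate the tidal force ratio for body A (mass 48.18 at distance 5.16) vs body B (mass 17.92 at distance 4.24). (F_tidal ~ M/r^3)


Ratio = (M1/r1^3) / (M2/r2^3) = (48.18/5.16^3) / (17.92/4.24^3) = 1.4917

1.4917


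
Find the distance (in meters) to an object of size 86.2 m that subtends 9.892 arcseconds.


D = size / theta_rad, theta_rad = 9.892 * pi/(180*3600) = 4.796e-05, D = 1.797e+06

1.797e+06 m


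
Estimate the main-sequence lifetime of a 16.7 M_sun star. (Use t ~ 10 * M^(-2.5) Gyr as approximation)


t = 10 * M^(-2.5) = 10 * 16.7^(-2.5) = 0.0088

0.0088 Gyr


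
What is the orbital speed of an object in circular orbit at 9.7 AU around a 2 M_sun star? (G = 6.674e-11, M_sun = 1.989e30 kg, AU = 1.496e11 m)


v = sqrt(GM/r) = sqrt(6.674e-11 * 3.978e+30 / 1.451e+12) = 13526.1384

13526.1384 m/s


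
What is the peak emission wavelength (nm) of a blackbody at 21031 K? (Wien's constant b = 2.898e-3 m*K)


lam_max = b / T = 2.898e-3 / 21031 = 1.378e-07 m = 137.7966 nm

137.7966 nm


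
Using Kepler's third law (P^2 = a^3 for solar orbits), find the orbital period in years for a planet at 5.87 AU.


P = a^(3/2) = 5.87^1.5 = 14.2219

14.2219 years


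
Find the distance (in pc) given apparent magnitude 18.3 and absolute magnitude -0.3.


d = 10^((m - M + 5)/5) = 10^((18.3 - -0.3 + 5)/5) = 52480.746

52480.746 pc


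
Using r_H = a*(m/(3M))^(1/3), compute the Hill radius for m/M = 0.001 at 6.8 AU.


r_H = a * (m/3M)^(1/3) = 6.8 * (0.001/3)^(1/3) = 0.4715

0.4715 AU


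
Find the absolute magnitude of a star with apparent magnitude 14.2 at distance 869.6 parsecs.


M = m - 5*log10(d) + 5 = 14.2 - 5*log10(869.6) + 5 = 4.5034

4.5034


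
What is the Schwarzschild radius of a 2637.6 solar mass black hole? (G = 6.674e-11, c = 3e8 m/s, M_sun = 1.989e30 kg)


M = 2637.6 * 1.989e30 kg = 5.2461864e+33 kg. rs = 2GM/c^2 = 2 * 6.674e-11 * 5.2461864e+33 / (3e8)^2 = 7.781e+06

7.781e+06 m


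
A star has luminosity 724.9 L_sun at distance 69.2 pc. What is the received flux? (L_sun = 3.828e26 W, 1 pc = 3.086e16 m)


F = L / (4*pi*d^2) = 2.775e+29 / (4*pi*(2.136e+18)^2) = 4.842e-09

4.842e-09 W/m^2


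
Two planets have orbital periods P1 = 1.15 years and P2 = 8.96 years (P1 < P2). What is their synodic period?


1/P_syn = |1/P1 - 1/P2| = |1/1.15 - 1/8.96| => P_syn = 1.3193

1.3193 years


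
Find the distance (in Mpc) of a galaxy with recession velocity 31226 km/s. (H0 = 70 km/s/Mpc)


d = v / H0 = 31226 / 70 = 446.0857

446.0857 Mpc


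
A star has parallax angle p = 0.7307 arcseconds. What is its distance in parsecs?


d = 1/p = 1/0.7307 = 1.3686

1.3686 pc


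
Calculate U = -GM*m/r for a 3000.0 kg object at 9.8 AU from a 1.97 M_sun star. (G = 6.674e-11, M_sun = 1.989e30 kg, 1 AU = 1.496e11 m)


M = 1.97 * 1.989e30 kg = 3.91833e+30 kg; r = 9.8 AU * 1.496e11 m/AU = 1.46608e+12 m. U = -GM*m/r = -(6.674e-11 * 3.91833e+30 * 3000.0) / 1.46608e+12 = -5.351e+11

-5.351e+11 J


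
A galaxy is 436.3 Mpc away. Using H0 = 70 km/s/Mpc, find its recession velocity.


v = H0 * d = 70 * 436.3 = 30541.0

30541.0 km/s


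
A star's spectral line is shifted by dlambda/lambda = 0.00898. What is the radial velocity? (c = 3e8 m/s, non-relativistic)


v = (dlambda/lambda) * c = 0.00898 * 3e8 = 2.694e+06

2.694e+06 m/s


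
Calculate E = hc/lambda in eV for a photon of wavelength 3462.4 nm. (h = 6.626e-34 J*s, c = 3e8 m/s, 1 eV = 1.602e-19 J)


E = hc/lambda = 6.626e-34 * 3e8 / 3.462e-06 = 5.741e-20 J = 0.3584 eV

0.3584 eV


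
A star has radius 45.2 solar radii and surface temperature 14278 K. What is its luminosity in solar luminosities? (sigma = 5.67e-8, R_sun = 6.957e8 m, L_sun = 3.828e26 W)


R = 45.2 * 6.957e8 m = 3.144564e+10 m. L = 4*pi*R^2*sigma*T^4 = 4*pi*(3.144564e+10)^2 * 5.67e-8 * 14278^4 = 2.928082505e+31 W. L/L_sun = 2.928082505e+31 / 3.828e26 = 76491.1835

76491.1835 L_sun


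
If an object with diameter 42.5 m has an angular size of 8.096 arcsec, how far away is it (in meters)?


D = size / theta_rad, theta_rad = 8.096 * pi/(180*3600) = 3.925e-05, D = 1.083e+06

1.083e+06 m


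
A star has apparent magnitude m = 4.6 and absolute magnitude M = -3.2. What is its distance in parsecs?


d = 10^((m - M + 5)/5) = 10^((4.6 - -3.2 + 5)/5) = 363.0781

363.0781 pc


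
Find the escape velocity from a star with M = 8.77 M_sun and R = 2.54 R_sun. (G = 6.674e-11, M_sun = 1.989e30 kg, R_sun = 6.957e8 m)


M = 8.77 * 1.989e30 kg = 1.744353e+31 kg; R = 2.54 * 6.957e8 m = 1.767078e+09 m. v_esc = sqrt(2GM/R) = sqrt(2 * 6.674e-11 * 1.744353e+31 / 1.767078e+09) = 1.148e+06

1.148e+06 m/s


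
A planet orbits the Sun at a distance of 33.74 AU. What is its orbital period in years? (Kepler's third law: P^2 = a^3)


P = a^(3/2) = 33.74^1.5 = 195.9826

195.9826 years


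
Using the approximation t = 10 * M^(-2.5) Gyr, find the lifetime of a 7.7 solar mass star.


t = 10 * M^(-2.5) = 10 * 7.7^(-2.5) = 0.0608

0.0608 Gyr


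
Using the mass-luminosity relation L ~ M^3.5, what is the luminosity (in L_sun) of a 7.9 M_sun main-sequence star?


L/L_sun = (M/M_sun)^3.5 = 7.9^3.5 = 1385.7817

1385.7817 L_sun


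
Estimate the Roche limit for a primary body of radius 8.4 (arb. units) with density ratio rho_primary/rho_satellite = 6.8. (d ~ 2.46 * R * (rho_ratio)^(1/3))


d_Roche = 2.46 * 8.4 * 6.8^(1/3) = 39.1487

39.1487


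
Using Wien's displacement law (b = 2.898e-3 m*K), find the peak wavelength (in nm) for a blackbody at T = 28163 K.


lam_max = b / T = 2.898e-3 / 28163 = 1.029e-07 m = 102.901 nm

102.901 nm


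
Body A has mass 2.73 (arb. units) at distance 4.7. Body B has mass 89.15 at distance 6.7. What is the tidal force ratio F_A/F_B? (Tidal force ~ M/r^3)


Ratio = (M1/r1^3) / (M2/r2^3) = (2.73/4.7^3) / (89.15/6.7^3) = 0.0887

0.0887


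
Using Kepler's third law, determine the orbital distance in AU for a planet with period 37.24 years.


a = P^(2/3) = 37.24^(2/3) = 11.1517

11.1517 AU


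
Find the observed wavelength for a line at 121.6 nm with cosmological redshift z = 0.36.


lam_obs = lam_emit * (1 + z) = 121.6 * (1 + 0.36) = 165.376

165.376 nm


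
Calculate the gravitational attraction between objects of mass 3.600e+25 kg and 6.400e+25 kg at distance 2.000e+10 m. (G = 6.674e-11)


F = G*m1*m2/r^2 = 6.674e-11 * 3.600e+25 * 6.400e+25 / (2.000e+10)^2 = 6.674e-11 * 2.304e+51 / 4.000e+20 = 3.844e+20

3.844e+20 N


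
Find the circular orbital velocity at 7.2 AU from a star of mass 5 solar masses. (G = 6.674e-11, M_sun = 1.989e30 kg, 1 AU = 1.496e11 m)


v = sqrt(GM/r) = sqrt(6.674e-11 * 9.945e+30 / 1.077e+12) = 24823.5249

24823.5249 m/s


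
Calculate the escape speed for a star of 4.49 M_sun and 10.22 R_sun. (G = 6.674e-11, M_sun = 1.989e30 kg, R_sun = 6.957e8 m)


M = 4.49 * 1.989e30 kg = 8.93061e+30 kg; R = 10.22 * 6.957e8 m = 7.110054e+09 m. v_esc = sqrt(2GM/R) = sqrt(2 * 6.674e-11 * 8.93061e+30 / 7.110054e+09) = 409460.6877

409460.6877 m/s


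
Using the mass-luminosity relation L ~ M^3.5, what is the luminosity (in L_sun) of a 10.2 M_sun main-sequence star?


L/L_sun = (M/M_sun)^3.5 = 10.2^3.5 = 3389.2266

3389.2266 L_sun


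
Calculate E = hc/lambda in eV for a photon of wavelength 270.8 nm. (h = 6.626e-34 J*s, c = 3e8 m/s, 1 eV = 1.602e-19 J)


E = hc/lambda = 6.626e-34 * 3e8 / 2.708e-07 = 7.340e-19 J = 4.5821 eV

4.5821 eV


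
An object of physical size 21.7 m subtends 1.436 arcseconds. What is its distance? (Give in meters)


D = size / theta_rad, theta_rad = 1.436 * pi/(180*3600) = 6.962e-06, D = 3.117e+06

3.117e+06 m


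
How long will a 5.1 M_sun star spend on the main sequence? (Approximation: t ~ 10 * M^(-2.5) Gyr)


t = 10 * M^(-2.5) = 10 * 5.1^(-2.5) = 0.1702

0.1702 Gyr


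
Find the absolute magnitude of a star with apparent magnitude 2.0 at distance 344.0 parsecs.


M = m - 5*log10(d) + 5 = 2.0 - 5*log10(344.0) + 5 = -5.6828

-5.6828


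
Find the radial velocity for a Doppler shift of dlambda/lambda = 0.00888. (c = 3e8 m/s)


v = (dlambda/lambda) * c = 0.00888 * 3e8 = 2.664e+06

2.664e+06 m/s


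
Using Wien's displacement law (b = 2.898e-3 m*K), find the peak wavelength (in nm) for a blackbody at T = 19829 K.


lam_max = b / T = 2.898e-3 / 19829 = 1.461e-07 m = 146.1496 nm

146.1496 nm


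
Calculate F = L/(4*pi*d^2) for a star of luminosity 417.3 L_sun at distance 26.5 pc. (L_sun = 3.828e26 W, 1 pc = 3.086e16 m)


F = L / (4*pi*d^2) = 1.597e+29 / (4*pi*(8.178e+17)^2) = 1.901e-08

1.901e-08 W/m^2


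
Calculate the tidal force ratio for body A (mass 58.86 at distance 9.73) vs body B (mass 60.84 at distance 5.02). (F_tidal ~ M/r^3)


Ratio = (M1/r1^3) / (M2/r2^3) = (58.86/9.73^3) / (60.84/5.02^3) = 0.1329

0.1329


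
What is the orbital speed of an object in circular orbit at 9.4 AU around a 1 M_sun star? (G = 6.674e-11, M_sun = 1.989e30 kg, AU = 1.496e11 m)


v = sqrt(GM/r) = sqrt(6.674e-11 * 1.989e+30 / 1.406e+12) = 9715.8493

9715.8493 m/s


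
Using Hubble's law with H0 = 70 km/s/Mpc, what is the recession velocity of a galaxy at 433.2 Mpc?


v = H0 * d = 70 * 433.2 = 30324.0

30324.0 km/s


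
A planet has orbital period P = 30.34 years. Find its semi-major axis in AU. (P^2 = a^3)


a = P^(2/3) = 30.34^(2/3) = 9.7277

9.7277 AU


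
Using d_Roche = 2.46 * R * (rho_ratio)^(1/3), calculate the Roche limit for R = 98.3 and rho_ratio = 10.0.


d_Roche = 2.46 * 98.3 * 10.0^(1/3) = 520.9811

520.9811


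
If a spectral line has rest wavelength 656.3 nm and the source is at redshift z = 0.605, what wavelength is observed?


lam_obs = lam_emit * (1 + z) = 656.3 * (1 + 0.605) = 1053.3615

1053.3615 nm


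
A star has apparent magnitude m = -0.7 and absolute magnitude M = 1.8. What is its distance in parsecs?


d = 10^((m - M + 5)/5) = 10^((-0.7 - 1.8 + 5)/5) = 3.1623

3.1623 pc


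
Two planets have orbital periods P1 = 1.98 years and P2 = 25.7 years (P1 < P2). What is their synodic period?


1/P_syn = |1/P1 - 1/P2| = |1/1.98 - 1/25.7| => P_syn = 2.1453

2.1453 years


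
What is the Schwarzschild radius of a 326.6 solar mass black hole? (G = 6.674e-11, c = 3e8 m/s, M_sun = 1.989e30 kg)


M = 326.6 * 1.989e30 kg = 6.496074e+32 kg. rs = 2GM/c^2 = 2 * 6.674e-11 * 6.496074e+32 / (3e8)^2 = 963439.9528

963439.9528 m


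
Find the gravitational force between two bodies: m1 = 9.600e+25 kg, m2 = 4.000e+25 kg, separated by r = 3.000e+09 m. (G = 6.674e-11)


F = G*m1*m2/r^2 = 6.674e-11 * 9.600e+25 * 4.000e+25 / (3.000e+09)^2 = 6.674e-11 * 3.840e+51 / 9.000e+18 = 2.848e+22

2.848e+22 N


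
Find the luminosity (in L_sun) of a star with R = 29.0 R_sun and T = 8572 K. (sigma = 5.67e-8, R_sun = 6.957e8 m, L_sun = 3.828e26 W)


R = 29.0 * 6.957e8 m = 2.01753e+10 m. L = 4*pi*R^2*sigma*T^4 = 4*pi*(2.01753e+10)^2 * 5.67e-8 * 8572^4 = 1.565891169e+30 W. L/L_sun = 1.565891169e+30 / 3.828e26 = 4090.6248

4090.6248 L_sun


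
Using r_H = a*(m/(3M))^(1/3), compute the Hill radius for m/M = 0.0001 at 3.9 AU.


r_H = a * (m/3M)^(1/3) = 3.9 * (0.0001/3)^(1/3) = 0.1255

0.1255 AU


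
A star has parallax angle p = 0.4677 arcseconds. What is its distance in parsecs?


d = 1/p = 1/0.4677 = 2.1381

2.1381 pc


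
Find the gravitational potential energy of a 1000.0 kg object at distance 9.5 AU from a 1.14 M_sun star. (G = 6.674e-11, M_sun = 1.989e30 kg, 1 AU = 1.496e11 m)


M = 1.14 * 1.989e30 kg = 2.26746e+30 kg; r = 9.5 AU * 1.496e11 m/AU = 1.4212e+12 m. U = -GM*m/r = -(6.674e-11 * 2.26746e+30 * 1000.0) / 1.4212e+12 = -1.065e+11

-1.065e+11 J


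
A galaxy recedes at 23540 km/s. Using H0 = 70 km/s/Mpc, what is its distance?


d = v / H0 = 23540 / 70 = 336.2857

336.2857 Mpc


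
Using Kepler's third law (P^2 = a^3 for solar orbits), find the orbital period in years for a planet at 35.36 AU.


P = a^(3/2) = 35.36^1.5 = 210.2657

210.2657 years


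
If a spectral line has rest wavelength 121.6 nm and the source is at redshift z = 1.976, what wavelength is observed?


lam_obs = lam_emit * (1 + z) = 121.6 * (1 + 1.976) = 361.8816

361.8816 nm


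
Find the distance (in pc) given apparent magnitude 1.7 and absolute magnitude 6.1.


d = 10^((m - M + 5)/5) = 10^((1.7 - 6.1 + 5)/5) = 1.3183

1.3183 pc


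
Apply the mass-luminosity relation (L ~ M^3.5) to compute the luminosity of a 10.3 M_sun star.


L/L_sun = (M/M_sun)^3.5 = 10.3^3.5 = 3506.9558

3506.9558 L_sun


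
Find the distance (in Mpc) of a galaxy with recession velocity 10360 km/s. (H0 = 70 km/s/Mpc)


d = v / H0 = 10360 / 70 = 148.0

148.0 Mpc


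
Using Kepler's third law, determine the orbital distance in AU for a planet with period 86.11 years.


a = P^(2/3) = 86.11^(2/3) = 19.5001

19.5001 AU


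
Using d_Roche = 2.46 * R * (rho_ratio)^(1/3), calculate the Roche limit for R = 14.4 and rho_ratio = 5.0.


d_Roche = 2.46 * 14.4 * 5.0^(1/3) = 60.5742

60.5742


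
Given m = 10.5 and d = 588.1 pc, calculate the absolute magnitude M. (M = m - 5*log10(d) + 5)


M = m - 5*log10(d) + 5 = 10.5 - 5*log10(588.1) + 5 = 1.6527

1.6527


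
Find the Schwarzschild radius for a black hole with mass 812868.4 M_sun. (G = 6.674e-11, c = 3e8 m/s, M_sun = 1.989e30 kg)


M = 812868.4 * 1.989e30 kg = 1.616795248e+36 kg. rs = 2GM/c^2 = 2 * 6.674e-11 * 1.616795248e+36 / (3e8)^2 = 2.398e+09

2.398e+09 m


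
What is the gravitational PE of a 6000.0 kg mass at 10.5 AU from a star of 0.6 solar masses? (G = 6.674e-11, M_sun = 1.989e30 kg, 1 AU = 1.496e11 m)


M = 0.6 * 1.989e30 kg = 1.1934e+30 kg; r = 10.5 AU * 1.496e11 m/AU = 1.5708e+12 m. U = -GM*m/r = -(6.674e-11 * 1.1934e+30 * 6000.0) / 1.5708e+12 = -3.042e+11

-3.042e+11 J


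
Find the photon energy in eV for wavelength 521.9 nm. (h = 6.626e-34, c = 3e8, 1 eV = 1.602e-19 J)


E = hc/lambda = 6.626e-34 * 3e8 / 5.219e-07 = 3.809e-19 J = 2.3775 eV

2.3775 eV


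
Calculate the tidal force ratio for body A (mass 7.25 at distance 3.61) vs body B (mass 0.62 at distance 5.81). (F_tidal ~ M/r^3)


Ratio = (M1/r1^3) / (M2/r2^3) = (7.25/3.61^3) / (0.62/5.81^3) = 48.7476

48.7476


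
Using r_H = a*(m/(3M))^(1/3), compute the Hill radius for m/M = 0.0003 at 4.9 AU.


r_H = a * (m/3M)^(1/3) = 4.9 * (0.0003/3)^(1/3) = 0.2274

0.2274 AU


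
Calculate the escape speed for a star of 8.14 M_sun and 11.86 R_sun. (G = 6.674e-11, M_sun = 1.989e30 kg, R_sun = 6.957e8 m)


M = 8.14 * 1.989e30 kg = 1.619046e+31 kg; R = 11.86 * 6.957e8 m = 8.251002e+09 m. v_esc = sqrt(2GM/R) = sqrt(2 * 6.674e-11 * 1.619046e+31 / 8.251002e+09) = 511781.2218

511781.2218 m/s


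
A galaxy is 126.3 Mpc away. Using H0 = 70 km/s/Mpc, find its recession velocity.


v = H0 * d = 70 * 126.3 = 8841.0

8841.0 km/s


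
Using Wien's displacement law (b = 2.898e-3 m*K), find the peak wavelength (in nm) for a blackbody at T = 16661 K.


lam_max = b / T = 2.898e-3 / 16661 = 1.739e-07 m = 173.9391 nm

173.9391 nm


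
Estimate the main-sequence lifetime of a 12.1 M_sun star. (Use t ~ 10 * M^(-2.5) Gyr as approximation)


t = 10 * M^(-2.5) = 10 * 12.1^(-2.5) = 0.0196

0.0196 Gyr


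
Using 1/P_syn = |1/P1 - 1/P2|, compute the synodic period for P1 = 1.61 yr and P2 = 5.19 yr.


1/P_syn = |1/P1 - 1/P2| = |1/1.61 - 1/5.19| => P_syn = 2.3341

2.3341 years


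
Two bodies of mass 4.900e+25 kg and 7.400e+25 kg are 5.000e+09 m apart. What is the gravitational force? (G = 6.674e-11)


F = G*m1*m2/r^2 = 6.674e-11 * 4.900e+25 * 7.400e+25 / (5.000e+09)^2 = 6.674e-11 * 3.626e+51 / 2.500e+19 = 9.680e+21

9.680e+21 N


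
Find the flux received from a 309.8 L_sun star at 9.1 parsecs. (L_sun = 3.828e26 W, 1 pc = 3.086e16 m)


F = L / (4*pi*d^2) = 1.186e+29 / (4*pi*(2.808e+17)^2) = 1.197e-07

1.197e-07 W/m^2


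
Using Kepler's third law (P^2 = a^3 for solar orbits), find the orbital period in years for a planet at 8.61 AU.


P = a^(3/2) = 8.61^1.5 = 25.2642

25.2642 years


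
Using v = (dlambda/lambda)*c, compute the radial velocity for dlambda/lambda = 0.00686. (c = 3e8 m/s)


v = (dlambda/lambda) * c = 0.00686 * 3e8 = 2.058e+06

2.058e+06 m/s


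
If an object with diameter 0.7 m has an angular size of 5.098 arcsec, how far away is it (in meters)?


D = size / theta_rad, theta_rad = 5.098 * pi/(180*3600) = 2.472e-05, D = 28321.9624

28321.9624 m


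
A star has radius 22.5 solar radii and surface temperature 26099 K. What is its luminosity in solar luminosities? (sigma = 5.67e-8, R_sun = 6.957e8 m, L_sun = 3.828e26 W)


R = 22.5 * 6.957e8 m = 1.565325e+10 m. L = 4*pi*R^2*sigma*T^4 = 4*pi*(1.565325e+10)^2 * 5.67e-8 * 26099^4 = 8.100231583e+31 W. L/L_sun = 8.100231583e+31 / 3.828e26 = 211604.7958

211604.7958 L_sun


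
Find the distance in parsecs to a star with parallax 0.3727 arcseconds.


d = 1/p = 1/0.3727 = 2.6831

2.6831 pc


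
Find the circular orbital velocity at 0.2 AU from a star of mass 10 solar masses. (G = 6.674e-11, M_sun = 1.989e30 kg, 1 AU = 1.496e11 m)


v = sqrt(GM/r) = sqrt(6.674e-11 * 1.989e+31 / 2.992e+10) = 210634.5931

210634.5931 m/s


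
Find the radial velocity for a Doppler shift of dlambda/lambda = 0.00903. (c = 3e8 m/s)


v = (dlambda/lambda) * c = 0.00903 * 3e8 = 2.709e+06

2.709e+06 m/s


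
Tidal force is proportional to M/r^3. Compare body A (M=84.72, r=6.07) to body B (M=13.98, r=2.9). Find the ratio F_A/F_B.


Ratio = (M1/r1^3) / (M2/r2^3) = (84.72/6.07^3) / (13.98/2.9^3) = 0.6609

0.6609


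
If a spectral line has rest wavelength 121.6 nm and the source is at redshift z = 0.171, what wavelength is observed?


lam_obs = lam_emit * (1 + z) = 121.6 * (1 + 0.171) = 142.3936

142.3936 nm


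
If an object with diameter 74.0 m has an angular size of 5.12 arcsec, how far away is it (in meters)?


D = size / theta_rad, theta_rad = 5.12 * pi/(180*3600) = 2.482e-05, D = 2.981e+06

2.981e+06 m


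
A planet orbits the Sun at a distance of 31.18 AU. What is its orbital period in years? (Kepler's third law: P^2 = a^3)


P = a^(3/2) = 31.18^1.5 = 174.1062

174.1062 years


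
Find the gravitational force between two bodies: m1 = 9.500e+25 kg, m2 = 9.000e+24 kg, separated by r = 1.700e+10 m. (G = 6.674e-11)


F = G*m1*m2/r^2 = 6.674e-11 * 9.500e+25 * 9.000e+24 / (1.700e+10)^2 = 6.674e-11 * 8.550e+50 / 2.890e+20 = 1.974e+20

1.974e+20 N


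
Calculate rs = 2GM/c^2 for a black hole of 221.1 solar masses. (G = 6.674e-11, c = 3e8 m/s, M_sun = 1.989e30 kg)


M = 221.1 * 1.989e30 kg = 4.397679e+32 kg. rs = 2GM/c^2 = 2 * 6.674e-11 * 4.397679e+32 / (3e8)^2 = 652224.6588

652224.6588 m


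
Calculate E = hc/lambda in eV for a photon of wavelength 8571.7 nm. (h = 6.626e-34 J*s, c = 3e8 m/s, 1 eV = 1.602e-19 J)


E = hc/lambda = 6.626e-34 * 3e8 / 8.572e-06 = 2.319e-20 J = 0.1448 eV

0.1448 eV


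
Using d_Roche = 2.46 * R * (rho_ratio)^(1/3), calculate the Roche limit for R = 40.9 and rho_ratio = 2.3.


d_Roche = 2.46 * 40.9 * 2.3^(1/3) = 132.8111

132.8111


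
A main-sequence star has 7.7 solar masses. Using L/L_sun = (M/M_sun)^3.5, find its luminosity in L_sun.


L/L_sun = (M/M_sun)^3.5 = 7.7^3.5 = 1266.8277

1266.8277 L_sun


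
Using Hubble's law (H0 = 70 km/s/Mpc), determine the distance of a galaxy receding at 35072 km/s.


d = v / H0 = 35072 / 70 = 501.0286

501.0286 Mpc


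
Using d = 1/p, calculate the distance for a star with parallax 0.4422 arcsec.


d = 1/p = 1/0.4422 = 2.2614

2.2614 pc


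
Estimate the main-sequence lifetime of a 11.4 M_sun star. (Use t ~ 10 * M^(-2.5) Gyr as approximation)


t = 10 * M^(-2.5) = 10 * 11.4^(-2.5) = 0.0228

0.0228 Gyr


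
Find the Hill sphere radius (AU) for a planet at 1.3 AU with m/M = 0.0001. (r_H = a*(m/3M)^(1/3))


r_H = a * (m/3M)^(1/3) = 1.3 * (0.0001/3)^(1/3) = 0.0418

0.0418 AU


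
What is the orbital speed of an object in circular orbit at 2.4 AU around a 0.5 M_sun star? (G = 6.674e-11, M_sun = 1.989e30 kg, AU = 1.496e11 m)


v = sqrt(GM/r) = sqrt(6.674e-11 * 9.945e+29 / 3.590e+11) = 13596.4045

13596.4045 m/s


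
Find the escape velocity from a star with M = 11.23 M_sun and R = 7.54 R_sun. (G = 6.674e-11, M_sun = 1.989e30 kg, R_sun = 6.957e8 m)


M = 11.23 * 1.989e30 kg = 2.233647e+31 kg; R = 7.54 * 6.957e8 m = 5.245578e+09 m. v_esc = sqrt(2GM/R) = sqrt(2 * 6.674e-11 * 2.233647e+31 / 5.245578e+09) = 753908.5942

753908.5942 m/s


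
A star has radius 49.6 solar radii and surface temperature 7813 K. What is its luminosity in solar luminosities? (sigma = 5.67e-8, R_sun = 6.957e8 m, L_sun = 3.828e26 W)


R = 49.6 * 6.957e8 m = 3.450672e+10 m. L = 4*pi*R^2*sigma*T^4 = 4*pi*(3.450672e+10)^2 * 5.67e-8 * 7813^4 = 3.161342718e+30 W. L/L_sun = 3.161342718e+30 / 3.828e26 = 8258.4711

8258.4711 L_sun


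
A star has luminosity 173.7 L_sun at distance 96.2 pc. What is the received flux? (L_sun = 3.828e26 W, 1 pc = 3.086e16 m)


F = L / (4*pi*d^2) = 6.649e+28 / (4*pi*(2.969e+18)^2) = 6.004e-10

6.004e-10 W/m^2


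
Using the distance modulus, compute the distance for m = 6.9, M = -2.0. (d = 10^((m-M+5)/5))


d = 10^((m - M + 5)/5) = 10^((6.9 - -2.0 + 5)/5) = 602.5596

602.5596 pc


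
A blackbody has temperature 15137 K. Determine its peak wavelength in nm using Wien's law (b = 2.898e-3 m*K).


lam_max = b / T = 2.898e-3 / 15137 = 1.915e-07 m = 191.4514 nm

191.4514 nm


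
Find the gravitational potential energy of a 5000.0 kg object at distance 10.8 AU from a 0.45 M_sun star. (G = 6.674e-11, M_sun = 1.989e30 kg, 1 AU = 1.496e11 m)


M = 0.45 * 1.989e30 kg = 8.9505e+29 kg; r = 10.8 AU * 1.496e11 m/AU = 1.61568e+12 m. U = -GM*m/r = -(6.674e-11 * 8.9505e+29 * 5000.0) / 1.61568e+12 = -1.849e+11

-1.849e+11 J


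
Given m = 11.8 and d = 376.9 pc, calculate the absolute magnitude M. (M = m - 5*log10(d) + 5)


M = m - 5*log10(d) + 5 = 11.8 - 5*log10(376.9) + 5 = 3.9189

3.9189


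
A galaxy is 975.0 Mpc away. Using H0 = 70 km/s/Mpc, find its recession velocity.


v = H0 * d = 70 * 975.0 = 68250.0

68250.0 km/s


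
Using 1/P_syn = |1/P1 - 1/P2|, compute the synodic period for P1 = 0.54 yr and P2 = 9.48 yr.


1/P_syn = |1/P1 - 1/P2| = |1/0.54 - 1/9.48| => P_syn = 0.5726

0.5726 years


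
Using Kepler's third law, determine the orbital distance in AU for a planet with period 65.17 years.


a = P^(2/3) = 65.17^(2/3) = 16.1944

16.1944 AU


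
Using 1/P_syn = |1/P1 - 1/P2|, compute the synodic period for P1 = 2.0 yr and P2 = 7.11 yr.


1/P_syn = |1/P1 - 1/P2| = |1/2.0 - 1/7.11| => P_syn = 2.7828

2.7828 years


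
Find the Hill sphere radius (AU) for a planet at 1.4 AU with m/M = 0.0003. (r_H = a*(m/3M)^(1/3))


r_H = a * (m/3M)^(1/3) = 1.4 * (0.0003/3)^(1/3) = 0.065

0.065 AU


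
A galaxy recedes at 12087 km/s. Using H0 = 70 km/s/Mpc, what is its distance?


d = v / H0 = 12087 / 70 = 172.6714

172.6714 Mpc


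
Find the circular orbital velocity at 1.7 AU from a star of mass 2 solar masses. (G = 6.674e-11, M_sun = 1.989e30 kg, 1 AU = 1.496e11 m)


v = sqrt(GM/r) = sqrt(6.674e-11 * 3.978e+30 / 2.543e+11) = 32309.8717

32309.8717 m/s


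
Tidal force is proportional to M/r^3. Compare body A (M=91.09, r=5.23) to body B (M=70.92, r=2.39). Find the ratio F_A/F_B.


Ratio = (M1/r1^3) / (M2/r2^3) = (91.09/5.23^3) / (70.92/2.39^3) = 0.1226

0.1226


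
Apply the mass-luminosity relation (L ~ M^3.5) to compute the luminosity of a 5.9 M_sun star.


L/L_sun = (M/M_sun)^3.5 = 5.9^3.5 = 498.8639

498.8639 L_sun


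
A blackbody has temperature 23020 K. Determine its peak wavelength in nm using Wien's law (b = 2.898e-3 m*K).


lam_max = b / T = 2.898e-3 / 23020 = 1.259e-07 m = 125.8905 nm

125.8905 nm


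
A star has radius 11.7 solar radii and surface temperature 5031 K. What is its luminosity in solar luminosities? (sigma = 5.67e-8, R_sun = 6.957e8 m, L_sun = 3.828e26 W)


R = 11.7 * 6.957e8 m = 8.13969e+09 m. L = 4*pi*R^2*sigma*T^4 = 4*pi*(8.13969e+09)^2 * 5.67e-8 * 5031^4 = 3.024307333e+28 W. L/L_sun = 3.024307333e+28 / 3.828e26 = 79.0049

79.0049 L_sun


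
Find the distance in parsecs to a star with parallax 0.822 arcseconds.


d = 1/p = 1/0.822 = 1.2165

1.2165 pc


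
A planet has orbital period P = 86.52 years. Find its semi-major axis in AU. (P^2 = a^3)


a = P^(2/3) = 86.52^(2/3) = 19.5619

19.5619 AU


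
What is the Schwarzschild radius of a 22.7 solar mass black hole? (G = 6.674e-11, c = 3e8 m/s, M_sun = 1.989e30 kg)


M = 22.7 * 1.989e30 kg = 4.51503e+31 kg. rs = 2GM/c^2 = 2 * 6.674e-11 * 4.51503e+31 / (3e8)^2 = 66962.9116

66962.9116 m


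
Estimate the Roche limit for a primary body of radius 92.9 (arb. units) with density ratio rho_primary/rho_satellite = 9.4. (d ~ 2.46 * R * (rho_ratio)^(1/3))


d_Roche = 2.46 * 92.9 * 9.4^(1/3) = 482.3106

482.3106


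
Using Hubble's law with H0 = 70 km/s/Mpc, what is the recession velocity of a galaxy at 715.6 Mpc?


v = H0 * d = 70 * 715.6 = 50092.0

50092.0 km/s


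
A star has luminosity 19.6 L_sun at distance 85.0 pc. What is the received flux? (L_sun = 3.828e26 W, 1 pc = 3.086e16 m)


F = L / (4*pi*d^2) = 7.503e+27 / (4*pi*(2.623e+18)^2) = 8.677e-11

8.677e-11 W/m^2


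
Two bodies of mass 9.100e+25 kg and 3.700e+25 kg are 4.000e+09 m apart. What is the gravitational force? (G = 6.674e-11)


F = G*m1*m2/r^2 = 6.674e-11 * 9.100e+25 * 3.700e+25 / (4.000e+09)^2 = 6.674e-11 * 3.367e+51 / 1.600e+19 = 1.404e+22

1.404e+22 N


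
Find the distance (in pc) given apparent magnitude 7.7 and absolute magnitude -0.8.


d = 10^((m - M + 5)/5) = 10^((7.7 - -0.8 + 5)/5) = 501.1872

501.1872 pc


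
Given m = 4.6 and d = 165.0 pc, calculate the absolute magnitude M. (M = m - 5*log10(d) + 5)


M = m - 5*log10(d) + 5 = 4.6 - 5*log10(165.0) + 5 = -1.4874

-1.4874


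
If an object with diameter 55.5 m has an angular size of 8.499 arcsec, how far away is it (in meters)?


D = size / theta_rad, theta_rad = 8.499 * pi/(180*3600) = 4.120e-05, D = 1.347e+06

1.347e+06 m


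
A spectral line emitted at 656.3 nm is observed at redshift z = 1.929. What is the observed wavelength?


lam_obs = lam_emit * (1 + z) = 656.3 * (1 + 1.929) = 1922.3027

1922.3027 nm


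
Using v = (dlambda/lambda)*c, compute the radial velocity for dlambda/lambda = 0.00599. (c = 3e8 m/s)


v = (dlambda/lambda) * c = 0.00599 * 3e8 = 1.797e+06

1.797e+06 m/s


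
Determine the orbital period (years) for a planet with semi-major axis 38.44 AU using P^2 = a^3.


P = a^(3/2) = 38.44^1.5 = 238.328

238.328 years


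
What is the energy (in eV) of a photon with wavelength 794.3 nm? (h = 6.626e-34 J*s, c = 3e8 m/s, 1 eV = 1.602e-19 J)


E = hc/lambda = 6.626e-34 * 3e8 / 7.943e-07 = 2.503e-19 J = 1.5622 eV

1.5622 eV


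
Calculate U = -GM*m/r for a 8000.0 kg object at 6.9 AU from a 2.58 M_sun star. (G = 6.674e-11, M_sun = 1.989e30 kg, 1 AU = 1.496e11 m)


M = 2.58 * 1.989e30 kg = 5.13162e+30 kg; r = 6.9 AU * 1.496e11 m/AU = 1.03224e+12 m. U = -GM*m/r = -(6.674e-11 * 5.13162e+30 * 8000.0) / 1.03224e+12 = -2.654e+12

-2.654e+12 J


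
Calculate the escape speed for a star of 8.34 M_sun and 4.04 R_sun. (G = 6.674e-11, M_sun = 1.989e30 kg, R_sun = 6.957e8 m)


M = 8.34 * 1.989e30 kg = 1.658826e+31 kg; R = 4.04 * 6.957e8 m = 2.810628e+09 m. v_esc = sqrt(2GM/R) = sqrt(2 * 6.674e-11 * 1.658826e+31 / 2.810628e+09) = 887578.6184

887578.6184 m/s


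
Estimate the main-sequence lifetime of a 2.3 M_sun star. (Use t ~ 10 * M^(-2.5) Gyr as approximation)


t = 10 * M^(-2.5) = 10 * 2.3^(-2.5) = 1.2465

1.2465 Gyr


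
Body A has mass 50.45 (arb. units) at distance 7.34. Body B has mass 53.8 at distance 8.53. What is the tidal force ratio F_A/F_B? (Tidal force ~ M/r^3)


Ratio = (M1/r1^3) / (M2/r2^3) = (50.45/7.34^3) / (53.8/8.53^3) = 1.4718

1.4718


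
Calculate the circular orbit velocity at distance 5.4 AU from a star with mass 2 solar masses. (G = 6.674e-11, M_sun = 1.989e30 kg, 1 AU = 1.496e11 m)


v = sqrt(GM/r) = sqrt(6.674e-11 * 3.978e+30 / 8.078e+11) = 18128.5394

18128.5394 m/s


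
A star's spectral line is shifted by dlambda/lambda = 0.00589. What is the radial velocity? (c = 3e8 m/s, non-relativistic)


v = (dlambda/lambda) * c = 0.00589 * 3e8 = 1.767e+06

1.767e+06 m/s


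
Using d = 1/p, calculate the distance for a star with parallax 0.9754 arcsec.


d = 1/p = 1/0.9754 = 1.0252

1.0252 pc


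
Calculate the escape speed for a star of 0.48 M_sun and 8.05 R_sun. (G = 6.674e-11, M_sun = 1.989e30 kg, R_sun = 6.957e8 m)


M = 0.48 * 1.989e30 kg = 9.5472e+29 kg; R = 8.05 * 6.957e8 m = 5.600385e+09 m. v_esc = sqrt(2GM/R) = sqrt(2 * 6.674e-11 * 9.5472e+29 / 5.600385e+09) = 150847.1702

150847.1702 m/s


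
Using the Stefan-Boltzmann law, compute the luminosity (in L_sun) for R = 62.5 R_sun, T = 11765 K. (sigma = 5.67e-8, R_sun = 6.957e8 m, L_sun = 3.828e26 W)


R = 62.5 * 6.957e8 m = 4.348125e+10 m. L = 4*pi*R^2*sigma*T^4 = 4*pi*(4.348125e+10)^2 * 5.67e-8 * 11765^4 = 2.580861448e+31 W. L/L_sun = 2.580861448e+31 / 3.828e26 = 67420.623

67420.623 L_sun


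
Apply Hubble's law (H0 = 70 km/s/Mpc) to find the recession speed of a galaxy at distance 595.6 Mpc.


v = H0 * d = 70 * 595.6 = 41692.0

41692.0 km/s


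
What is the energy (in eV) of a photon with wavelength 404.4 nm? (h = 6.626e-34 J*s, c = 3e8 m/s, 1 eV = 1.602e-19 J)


E = hc/lambda = 6.626e-34 * 3e8 / 4.044e-07 = 4.915e-19 J = 3.0683 eV

3.0683 eV


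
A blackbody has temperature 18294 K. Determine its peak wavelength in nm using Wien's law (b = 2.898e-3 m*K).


lam_max = b / T = 2.898e-3 / 18294 = 1.584e-07 m = 158.4126 nm

158.4126 nm


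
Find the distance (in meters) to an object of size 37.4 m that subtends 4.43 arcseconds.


D = size / theta_rad, theta_rad = 4.43 * pi/(180*3600) = 2.148e-05, D = 1.741e+06

1.741e+06 m


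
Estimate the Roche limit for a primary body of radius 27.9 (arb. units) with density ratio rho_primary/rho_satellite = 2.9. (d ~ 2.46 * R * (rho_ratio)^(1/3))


d_Roche = 2.46 * 27.9 * 2.9^(1/3) = 97.875

97.875


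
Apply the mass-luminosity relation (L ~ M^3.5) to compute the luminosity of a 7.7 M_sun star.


L/L_sun = (M/M_sun)^3.5 = 7.7^3.5 = 1266.8277

1266.8277 L_sun


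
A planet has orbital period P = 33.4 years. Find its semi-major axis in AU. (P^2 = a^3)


a = P^(2/3) = 33.4^(2/3) = 10.3712

10.3712 AU


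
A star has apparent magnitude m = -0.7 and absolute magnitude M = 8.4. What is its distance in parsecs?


d = 10^((m - M + 5)/5) = 10^((-0.7 - 8.4 + 5)/5) = 0.1514

0.1514 pc


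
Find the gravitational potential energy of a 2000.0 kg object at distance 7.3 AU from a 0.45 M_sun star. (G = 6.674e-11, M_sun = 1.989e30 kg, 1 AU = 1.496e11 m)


M = 0.45 * 1.989e30 kg = 8.9505e+29 kg; r = 7.3 AU * 1.496e11 m/AU = 1.09208e+12 m. U = -GM*m/r = -(6.674e-11 * 8.9505e+29 * 2000.0) / 1.09208e+12 = -1.094e+11

-1.094e+11 J
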